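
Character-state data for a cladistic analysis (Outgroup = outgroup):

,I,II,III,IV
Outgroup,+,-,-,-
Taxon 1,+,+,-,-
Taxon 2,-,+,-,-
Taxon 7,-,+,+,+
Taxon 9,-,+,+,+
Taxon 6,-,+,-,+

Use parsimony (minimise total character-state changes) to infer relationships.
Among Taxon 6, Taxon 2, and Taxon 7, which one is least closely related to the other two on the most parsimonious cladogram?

Character polarity is set by the outgroup: the derived state is whichever differs from the outgroup's state, so for I the derived state is '-', and for the remaining characters it is '+'.
I (derived state '-') is shared by Taxon 2, Taxon 6, Taxon 7, and Taxon 9 — a synapomorphy uniting that clade.
II (derived state '+') is shared by all ingroup taxa — unites the whole ingroup.
Only Taxon 7 and Taxon 9 show the derived state '+' for III, supporting them as a clade.
Only Taxon 6, Taxon 7, and Taxon 9 show the derived state '+' for IV, supporting them as a clade.
Most parsimonious ingroup topology: (Taxon 1,(Taxon 2,((Taxon 7,Taxon 9),Taxon 6))).
Taxon 6 and Taxon 7 share a more recent common ancestor with each other than either does with Taxon 2, so Taxon 2 is the least closely related of the three.

Taxon 2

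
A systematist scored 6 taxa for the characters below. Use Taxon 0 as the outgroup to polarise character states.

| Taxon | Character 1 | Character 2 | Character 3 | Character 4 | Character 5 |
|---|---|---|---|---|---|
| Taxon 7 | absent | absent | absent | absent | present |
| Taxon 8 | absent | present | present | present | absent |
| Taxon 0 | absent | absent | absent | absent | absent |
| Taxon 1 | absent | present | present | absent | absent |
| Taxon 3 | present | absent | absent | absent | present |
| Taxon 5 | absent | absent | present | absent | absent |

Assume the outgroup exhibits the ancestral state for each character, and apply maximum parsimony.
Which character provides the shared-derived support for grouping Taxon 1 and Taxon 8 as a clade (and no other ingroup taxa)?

Character 2

The outgroup has state 'absent' for every character, so 'present' is the derived state throughout.
Character 1: derived state 'present' in Taxon 3 only — an autapomorphy, so it tells us nothing about relationships among taxa.
Character 2: derived state 'present' in Taxon 1 and Taxon 8 only — synapomorphy for {Taxon 1, Taxon 8}.
Only Taxon 1, Taxon 5, and Taxon 8 show the derived state 'present' for Character 3, supporting them as a clade.
Character 4 (derived state 'present') is unique to Taxon 8 (autapomorphy; uninformative for grouping).
Character 5: derived state 'present' in Taxon 3 and Taxon 7 only — synapomorphy for {Taxon 3, Taxon 7}.
Most parsimonious ingroup topology: ((Taxon 5,(Taxon 1,Taxon 8)),(Taxon 3,Taxon 7)).
The clade {Taxon 1, Taxon 8} is supported by Character 2: its derived state 'present' occurs in exactly those taxa and in no other taxon (including the outgroup).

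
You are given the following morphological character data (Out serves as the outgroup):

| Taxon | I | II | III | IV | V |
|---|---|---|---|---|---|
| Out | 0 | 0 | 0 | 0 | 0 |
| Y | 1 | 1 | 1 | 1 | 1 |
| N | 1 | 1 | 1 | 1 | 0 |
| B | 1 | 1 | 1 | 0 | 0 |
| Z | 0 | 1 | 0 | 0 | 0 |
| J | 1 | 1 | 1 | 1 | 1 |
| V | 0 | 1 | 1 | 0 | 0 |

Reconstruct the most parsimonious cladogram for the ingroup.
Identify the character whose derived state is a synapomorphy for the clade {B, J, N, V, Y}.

The outgroup has state '0' for every character, so '1' is the derived state throughout.
Only B, J, N, and Y show the derived state '1' for I, supporting them as a clade.
All ingroup taxa share the derived state '1' for II; it defines the ingroup but does not resolve relationships within it.
III (derived state '1') is shared by B, J, N, V, and Y — a synapomorphy uniting that clade.
IV (derived state '1') is shared by J, N, and Y — a synapomorphy uniting that clade.
Only J and Y show the derived state '1' for V, supporting them as a clade.
Most parsimonious ingroup topology: (((((Y,J),N),B),V),Z).
The clade {B, J, N, V, Y} is supported by III: its derived state '1' occurs in exactly those taxa and in no other taxon (including the outgroup).

III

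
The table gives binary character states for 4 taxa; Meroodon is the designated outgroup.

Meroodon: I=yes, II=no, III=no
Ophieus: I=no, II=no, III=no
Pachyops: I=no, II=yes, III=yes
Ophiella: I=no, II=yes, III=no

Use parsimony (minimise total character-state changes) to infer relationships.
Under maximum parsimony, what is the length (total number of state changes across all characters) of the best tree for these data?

3

Character polarity is set by the outgroup: the derived state is whichever differs from the outgroup's state, so for I the derived state is 'no', and for the remaining characters it is 'yes'.
I (derived state 'no') is shared by all ingroup taxa — unites the whole ingroup.
Only Ophiella and Pachyops show the derived state 'yes' for II, supporting them as a clade.
III (derived state 'yes') is unique to Pachyops (autapomorphy; uninformative for grouping).
Most parsimonious ingroup topology: (Ophieus,(Pachyops,Ophiella)).
Changes per character on this tree: I: 1; II: 1; III: 1.
Total = 3.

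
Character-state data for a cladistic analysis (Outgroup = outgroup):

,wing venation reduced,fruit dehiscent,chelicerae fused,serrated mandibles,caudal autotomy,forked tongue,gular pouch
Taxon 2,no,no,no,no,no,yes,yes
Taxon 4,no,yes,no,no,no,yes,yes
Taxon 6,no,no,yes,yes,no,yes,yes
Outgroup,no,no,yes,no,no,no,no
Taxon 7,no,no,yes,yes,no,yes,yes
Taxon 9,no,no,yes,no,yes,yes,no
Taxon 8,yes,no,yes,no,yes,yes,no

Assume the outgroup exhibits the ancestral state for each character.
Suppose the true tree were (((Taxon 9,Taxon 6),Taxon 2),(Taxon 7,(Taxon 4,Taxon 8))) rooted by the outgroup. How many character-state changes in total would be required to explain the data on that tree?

12

Map each character onto (((Taxon 9,Taxon 6),Taxon 2),(Taxon 7,(Taxon 4,Taxon 8))) (rooted by Outgroup) and count the minimum state changes it requires (Fitch parsimony):
wing venation reduced: 1; fruit dehiscent: 1; chelicerae fused: 2; serrated mandibles: 2; caudal autotomy: 2; forked tongue: 1; gular pouch: 3.
Total tree length = 12.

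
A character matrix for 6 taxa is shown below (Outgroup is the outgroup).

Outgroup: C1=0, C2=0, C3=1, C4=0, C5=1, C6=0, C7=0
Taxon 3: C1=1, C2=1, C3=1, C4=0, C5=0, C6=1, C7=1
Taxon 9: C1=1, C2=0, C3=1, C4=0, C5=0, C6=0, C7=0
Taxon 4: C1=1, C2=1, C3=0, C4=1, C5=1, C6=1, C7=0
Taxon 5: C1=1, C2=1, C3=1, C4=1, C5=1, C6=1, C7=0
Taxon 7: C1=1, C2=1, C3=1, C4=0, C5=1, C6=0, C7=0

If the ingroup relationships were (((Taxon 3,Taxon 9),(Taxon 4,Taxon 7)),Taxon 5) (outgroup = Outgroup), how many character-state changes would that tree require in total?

11

Map each character onto (((Taxon 3,Taxon 9),(Taxon 4,Taxon 7)),Taxon 5) (rooted by Outgroup) and count the minimum state changes it requires (Fitch parsimony):
C1: 1; C2: 2; C3: 1; C4: 2; C5: 1; C6: 3; C7: 1.
Total tree length = 11.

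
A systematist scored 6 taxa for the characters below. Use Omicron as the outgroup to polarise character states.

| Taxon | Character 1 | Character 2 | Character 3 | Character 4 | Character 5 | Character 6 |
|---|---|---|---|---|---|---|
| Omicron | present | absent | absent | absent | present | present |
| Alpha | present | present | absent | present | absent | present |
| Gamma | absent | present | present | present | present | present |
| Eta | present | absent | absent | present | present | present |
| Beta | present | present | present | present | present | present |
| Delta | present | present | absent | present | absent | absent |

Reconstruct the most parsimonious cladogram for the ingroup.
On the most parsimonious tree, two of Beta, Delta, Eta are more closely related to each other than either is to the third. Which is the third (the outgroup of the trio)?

Character polarity is set by the outgroup: the derived state is whichever differs from the outgroup's state, so for Character 1, Character 5, Character 6 the derived state is 'absent', and for the remaining characters it is 'present'.
Character 1: derived state 'absent' in Gamma only — an autapomorphy, so it tells us nothing about relationships among taxa.
Only Alpha, Beta, Delta, and Gamma show the derived state 'present' for Character 2, supporting them as a clade.
Only Beta and Gamma show the derived state 'present' for Character 3, supporting them as a clade.
Character 4 (derived state 'present') is shared by all ingroup taxa — unites the whole ingroup.
Character 5 (derived state 'absent') is shared by Alpha and Delta — a synapomorphy uniting that clade.
Character 6: derived state 'absent' in Delta only — an autapomorphy, so it tells us nothing about relationships among taxa.
Most parsimonious ingroup topology: (((Alpha,Delta),(Gamma,Beta)),Eta).
Delta and Beta share a more recent common ancestor with each other than either does with Eta, so Eta is the least closely related of the three.

Eta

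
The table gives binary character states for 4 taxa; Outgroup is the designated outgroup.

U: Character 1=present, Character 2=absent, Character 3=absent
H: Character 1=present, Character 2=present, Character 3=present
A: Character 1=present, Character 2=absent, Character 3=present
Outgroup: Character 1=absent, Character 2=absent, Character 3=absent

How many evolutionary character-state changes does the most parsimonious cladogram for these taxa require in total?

The outgroup has state 'absent' for every character, so 'present' is the derived state throughout.
Character 1 (derived state 'present') is shared by all ingroup taxa — unites the whole ingroup.
Character 2 (derived state 'present') is unique to H (autapomorphy; uninformative for grouping).
Character 3: derived state 'present' in A and H only — synapomorphy for {A, H}.
Most parsimonious ingroup topology: ((H,A),U).
Changes per character on this tree: Character 1: 1; Character 2: 1; Character 3: 1.
Total = 3.

3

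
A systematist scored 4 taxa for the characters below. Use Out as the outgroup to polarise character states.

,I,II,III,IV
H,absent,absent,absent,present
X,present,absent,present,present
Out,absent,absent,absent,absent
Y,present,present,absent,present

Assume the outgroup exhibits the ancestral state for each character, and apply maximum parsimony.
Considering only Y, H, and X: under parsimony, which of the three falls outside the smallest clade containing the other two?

H

The outgroup has state 'absent' for every character, so 'present' is the derived state throughout.
Only X and Y show the derived state 'present' for I, supporting them as a clade.
II (derived state 'present') is unique to Y (autapomorphy; uninformative for grouping).
III (derived state 'present') is unique to X (autapomorphy; uninformative for grouping).
All ingroup taxa share the derived state 'present' for IV; it defines the ingroup but does not resolve relationships within it.
Most parsimonious ingroup topology: ((X,Y),H).
X and Y share a more recent common ancestor with each other than either does with H, so H is the least closely related of the three.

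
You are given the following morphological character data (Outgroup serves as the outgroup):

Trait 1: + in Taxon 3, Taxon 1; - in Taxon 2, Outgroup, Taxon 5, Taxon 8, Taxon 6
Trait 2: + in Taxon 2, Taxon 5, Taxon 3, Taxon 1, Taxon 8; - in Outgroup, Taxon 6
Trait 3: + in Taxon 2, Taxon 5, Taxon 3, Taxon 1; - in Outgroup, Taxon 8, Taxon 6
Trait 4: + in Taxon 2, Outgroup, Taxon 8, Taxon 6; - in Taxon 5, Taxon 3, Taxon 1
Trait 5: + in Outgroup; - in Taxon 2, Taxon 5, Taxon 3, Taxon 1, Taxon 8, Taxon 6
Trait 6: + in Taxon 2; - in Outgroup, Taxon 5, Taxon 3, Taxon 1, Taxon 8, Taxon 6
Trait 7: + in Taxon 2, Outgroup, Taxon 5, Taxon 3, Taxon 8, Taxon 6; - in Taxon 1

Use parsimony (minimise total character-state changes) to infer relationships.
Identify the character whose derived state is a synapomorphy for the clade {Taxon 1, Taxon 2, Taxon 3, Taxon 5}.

Trait 3

Character polarity is set by the outgroup: the derived state is whichever differs from the outgroup's state, so for Trait 4, Trait 5, Trait 7 the derived state is '-', and for the remaining characters it is '+'.
Only Taxon 1 and Taxon 3 show the derived state '+' for Trait 1, supporting them as a clade.
Trait 2: derived state '+' in Taxon 1, Taxon 2, Taxon 3, Taxon 5, and Taxon 8 only — synapomorphy for {Taxon 1, Taxon 2, Taxon 3, Taxon 5, Taxon 8}.
Trait 3: derived state '+' in Taxon 1, Taxon 2, Taxon 3, and Taxon 5 only — synapomorphy for {Taxon 1, Taxon 2, Taxon 3, Taxon 5}.
Trait 4: derived state '-' in Taxon 1, Taxon 3, and Taxon 5 only — synapomorphy for {Taxon 1, Taxon 3, Taxon 5}.
All ingroup taxa share the derived state '-' for Trait 5; it defines the ingroup but does not resolve relationships within it.
Trait 6 (derived state '+') is unique to Taxon 2 (autapomorphy; uninformative for grouping).
Trait 7 (derived state '-') is unique to Taxon 1 (autapomorphy; uninformative for grouping).
Most parsimonious ingroup topology: (Taxon 6,((((Taxon 1,Taxon 3),Taxon 5),Taxon 2),Taxon 8)).
The clade {Taxon 1, Taxon 2, Taxon 3, Taxon 5} is supported by Trait 3: its derived state '+' occurs in exactly those taxa and in no other taxon (including the outgroup).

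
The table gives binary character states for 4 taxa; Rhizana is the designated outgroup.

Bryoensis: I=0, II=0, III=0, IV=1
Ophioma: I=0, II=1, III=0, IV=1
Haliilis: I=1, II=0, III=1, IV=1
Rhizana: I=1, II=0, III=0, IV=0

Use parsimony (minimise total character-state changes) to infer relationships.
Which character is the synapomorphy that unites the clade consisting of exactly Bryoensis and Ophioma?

I

Character polarity is set by the outgroup: the derived state is whichever differs from the outgroup's state, so for I the derived state is '0', and for the remaining characters it is '1'.
I (derived state '0') is shared by Bryoensis and Ophioma — a synapomorphy uniting that clade.
II (derived state '1') is unique to Ophioma (autapomorphy; uninformative for grouping).
III: derived state '1' in Haliilis only — an autapomorphy, so it tells us nothing about relationships among taxa.
All ingroup taxa share the derived state '1' for IV; it defines the ingroup but does not resolve relationships within it.
Most parsimonious ingroup topology: ((Bryoensis,Ophioma),Haliilis).
The clade {Bryoensis, Ophioma} is supported by I: its derived state '0' occurs in exactly those taxa and in no other taxon (including the outgroup).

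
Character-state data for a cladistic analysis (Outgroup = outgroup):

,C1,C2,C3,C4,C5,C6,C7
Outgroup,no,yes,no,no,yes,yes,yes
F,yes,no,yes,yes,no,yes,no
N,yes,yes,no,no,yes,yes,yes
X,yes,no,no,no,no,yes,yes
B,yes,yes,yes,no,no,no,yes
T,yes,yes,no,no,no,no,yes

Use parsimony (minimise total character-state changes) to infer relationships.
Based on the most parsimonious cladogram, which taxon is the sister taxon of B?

Character polarity is set by the outgroup: the derived state is whichever differs from the outgroup's state, so for C2, C5, C6, C7 the derived state is 'no', and for the remaining characters it is 'yes'.
All ingroup taxa share the derived state 'yes' for C1; it defines the ingroup but does not resolve relationships within it.
Only F and X show the derived state 'no' for C2, supporting them as a clade.
C3 groups B and F, which is incompatible with the clades supported by the remaining characters; treating it as convergent (homoplasy) costs fewer steps than any alternative tree.
C4 (derived state 'yes') is unique to F (autapomorphy; uninformative for grouping).
C5 (derived state 'no') is shared by B, F, T, and X — a synapomorphy uniting that clade.
C6: derived state 'no' in B and T only — synapomorphy for {B, T}.
C7: derived state 'no' in F only — an autapomorphy, so it tells us nothing about relationships among taxa.
Most parsimonious ingroup topology: (((F,X),(B,T)),N).
B and T form a cherry on this tree, so they are sister taxa.

T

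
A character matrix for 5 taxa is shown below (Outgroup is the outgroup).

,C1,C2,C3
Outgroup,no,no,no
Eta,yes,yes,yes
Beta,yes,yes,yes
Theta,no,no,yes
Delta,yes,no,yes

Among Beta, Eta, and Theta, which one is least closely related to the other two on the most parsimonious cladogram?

Theta

The outgroup has state 'no' for every character, so 'yes' is the derived state throughout.
C1 (derived state 'yes') is shared by Beta, Delta, and Eta — a synapomorphy uniting that clade.
C2 (derived state 'yes') is shared by Beta and Eta — a synapomorphy uniting that clade.
All ingroup taxa share the derived state 'yes' for C3; it defines the ingroup but does not resolve relationships within it.
Most parsimonious ingroup topology: (((Beta,Eta),Delta),Theta).
Beta and Eta share a more recent common ancestor with each other than either does with Theta, so Theta is the least closely related of the three.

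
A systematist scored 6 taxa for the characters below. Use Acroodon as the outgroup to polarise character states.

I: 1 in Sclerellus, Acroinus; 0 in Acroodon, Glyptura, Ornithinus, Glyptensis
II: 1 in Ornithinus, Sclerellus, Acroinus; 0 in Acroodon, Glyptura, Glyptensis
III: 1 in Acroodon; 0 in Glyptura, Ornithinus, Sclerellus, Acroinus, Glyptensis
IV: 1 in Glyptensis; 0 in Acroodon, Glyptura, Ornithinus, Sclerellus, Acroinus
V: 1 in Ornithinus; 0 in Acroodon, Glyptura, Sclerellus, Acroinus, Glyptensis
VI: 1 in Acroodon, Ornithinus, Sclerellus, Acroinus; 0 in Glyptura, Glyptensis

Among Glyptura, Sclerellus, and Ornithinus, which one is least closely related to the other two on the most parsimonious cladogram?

Glyptura

Character polarity is set by the outgroup: the derived state is whichever differs from the outgroup's state, so for III, VI the derived state is '0', and for the remaining characters it is '1'.
I (derived state '1') is shared by Acroinus and Sclerellus — a synapomorphy uniting that clade.
II: derived state '1' in Acroinus, Ornithinus, and Sclerellus only — synapomorphy for {Acroinus, Ornithinus, Sclerellus}.
All ingroup taxa share the derived state '0' for III; it defines the ingroup but does not resolve relationships within it.
IV (derived state '1') is unique to Glyptensis (autapomorphy; uninformative for grouping).
V (derived state '1') is unique to Ornithinus (autapomorphy; uninformative for grouping).
VI: derived state '0' in Glyptensis and Glyptura only — synapomorphy for {Glyptensis, Glyptura}.
Most parsimonious ingroup topology: ((Glyptura,Glyptensis),(Ornithinus,(Sclerellus,Acroinus))).
Ornithinus and Sclerellus share a more recent common ancestor with each other than either does with Glyptura, so Glyptura is the least closely related of the three.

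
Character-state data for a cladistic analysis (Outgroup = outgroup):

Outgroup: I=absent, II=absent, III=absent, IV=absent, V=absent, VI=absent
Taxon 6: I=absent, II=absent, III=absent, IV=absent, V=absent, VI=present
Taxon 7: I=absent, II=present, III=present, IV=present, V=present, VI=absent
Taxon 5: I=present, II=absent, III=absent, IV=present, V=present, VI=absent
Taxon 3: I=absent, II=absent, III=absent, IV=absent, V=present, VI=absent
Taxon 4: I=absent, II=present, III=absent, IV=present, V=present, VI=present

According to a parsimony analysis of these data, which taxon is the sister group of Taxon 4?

The outgroup has state 'absent' for every character, so 'present' is the derived state throughout.
I (derived state 'present') is unique to Taxon 5 (autapomorphy; uninformative for grouping).
II (derived state 'present') is shared by Taxon 4 and Taxon 7 — a synapomorphy uniting that clade.
III (derived state 'present') is unique to Taxon 7 (autapomorphy; uninformative for grouping).
IV: derived state 'present' in Taxon 4, Taxon 5, and Taxon 7 only — synapomorphy for {Taxon 4, Taxon 5, Taxon 7}.
V (derived state 'present') is shared by Taxon 3, Taxon 4, Taxon 5, and Taxon 7 — a synapomorphy uniting that clade.
VI (state 'present') occurs in Taxon 4 and Taxon 6 but conflicts with the nesting implied by the other characters — most parsimoniously interpreted as homoplasy.
Most parsimonious ingroup topology: (Taxon 6,(((Taxon 7,Taxon 4),Taxon 5),Taxon 3)).
Taxon 4 and Taxon 7 form a cherry on this tree, so they are sister taxa.

Taxon 7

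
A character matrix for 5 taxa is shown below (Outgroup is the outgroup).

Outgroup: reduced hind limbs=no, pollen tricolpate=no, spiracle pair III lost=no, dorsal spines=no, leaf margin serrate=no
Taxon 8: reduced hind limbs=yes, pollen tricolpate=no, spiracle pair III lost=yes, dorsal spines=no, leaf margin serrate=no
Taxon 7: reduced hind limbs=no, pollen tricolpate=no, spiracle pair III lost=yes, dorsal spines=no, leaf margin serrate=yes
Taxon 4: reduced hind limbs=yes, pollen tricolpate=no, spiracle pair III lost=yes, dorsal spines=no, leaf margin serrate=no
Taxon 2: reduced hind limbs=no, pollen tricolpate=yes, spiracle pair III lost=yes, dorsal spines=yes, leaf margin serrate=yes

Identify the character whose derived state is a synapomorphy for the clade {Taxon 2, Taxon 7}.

The outgroup has state 'no' for every character, so 'yes' is the derived state throughout.
Only Taxon 4 and Taxon 8 show the derived state 'yes' for reduced hind limbs, supporting them as a clade.
pollen tricolpate: derived state 'yes' in Taxon 2 only — an autapomorphy, so it tells us nothing about relationships among taxa.
All ingroup taxa share the derived state 'yes' for spiracle pair III lost; it defines the ingroup but does not resolve relationships within it.
dorsal spines (derived state 'yes') is unique to Taxon 2 (autapomorphy; uninformative for grouping).
leaf margin serrate: derived state 'yes' in Taxon 2 and Taxon 7 only — synapomorphy for {Taxon 2, Taxon 7}.
Most parsimonious ingroup topology: ((Taxon 8,Taxon 4),(Taxon 7,Taxon 2)).
The clade {Taxon 2, Taxon 7} is supported by leaf margin serrate: its derived state 'yes' occurs in exactly those taxa and in no other taxon (including the outgroup).

leaf margin serrate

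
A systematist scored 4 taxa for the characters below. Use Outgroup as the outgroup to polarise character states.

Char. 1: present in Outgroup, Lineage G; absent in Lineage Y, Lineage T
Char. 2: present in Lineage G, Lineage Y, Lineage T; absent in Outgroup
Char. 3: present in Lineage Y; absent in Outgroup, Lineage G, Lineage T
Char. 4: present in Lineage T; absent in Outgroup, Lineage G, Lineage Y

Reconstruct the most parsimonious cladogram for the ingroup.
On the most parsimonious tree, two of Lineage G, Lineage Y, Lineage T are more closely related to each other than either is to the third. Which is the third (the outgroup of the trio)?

Lineage G

Character polarity is set by the outgroup: the derived state is whichever differs from the outgroup's state, so for Char. 1 the derived state is 'absent', and for the remaining characters it is 'present'.
Only Lineage T and Lineage Y show the derived state 'absent' for Char. 1, supporting them as a clade.
Char. 2 (derived state 'present') is shared by all ingroup taxa — unites the whole ingroup.
Char. 3 (derived state 'present') is unique to Lineage Y (autapomorphy; uninformative for grouping).
Char. 4 (derived state 'present') is unique to Lineage T (autapomorphy; uninformative for grouping).
Most parsimonious ingroup topology: (Lineage G,(Lineage Y,Lineage T)).
Lineage Y and Lineage T share a more recent common ancestor with each other than either does with Lineage G, so Lineage G is the least closely related of the three.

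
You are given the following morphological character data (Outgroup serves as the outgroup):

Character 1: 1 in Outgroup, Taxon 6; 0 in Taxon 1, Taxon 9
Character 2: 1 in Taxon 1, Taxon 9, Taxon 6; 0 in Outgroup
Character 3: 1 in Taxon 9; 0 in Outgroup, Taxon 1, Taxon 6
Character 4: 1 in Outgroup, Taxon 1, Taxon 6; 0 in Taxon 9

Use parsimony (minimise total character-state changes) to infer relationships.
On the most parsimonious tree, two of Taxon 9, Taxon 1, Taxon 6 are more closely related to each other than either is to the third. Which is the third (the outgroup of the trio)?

Character polarity is set by the outgroup: the derived state is whichever differs from the outgroup's state, so for Character 1, Character 4 the derived state is '0', and for the remaining characters it is '1'.
Character 1: derived state '0' in Taxon 1 and Taxon 9 only — synapomorphy for {Taxon 1, Taxon 9}.
All ingroup taxa share the derived state '1' for Character 2; it defines the ingroup but does not resolve relationships within it.
Character 3 (derived state '1') is unique to Taxon 9 (autapomorphy; uninformative for grouping).
Character 4 (derived state '0') is unique to Taxon 9 (autapomorphy; uninformative for grouping).
Most parsimonious ingroup topology: ((Taxon 1,Taxon 9),Taxon 6).
Taxon 1 and Taxon 9 share a more recent common ancestor with each other than either does with Taxon 6, so Taxon 6 is the least closely related of the three.

Taxon 6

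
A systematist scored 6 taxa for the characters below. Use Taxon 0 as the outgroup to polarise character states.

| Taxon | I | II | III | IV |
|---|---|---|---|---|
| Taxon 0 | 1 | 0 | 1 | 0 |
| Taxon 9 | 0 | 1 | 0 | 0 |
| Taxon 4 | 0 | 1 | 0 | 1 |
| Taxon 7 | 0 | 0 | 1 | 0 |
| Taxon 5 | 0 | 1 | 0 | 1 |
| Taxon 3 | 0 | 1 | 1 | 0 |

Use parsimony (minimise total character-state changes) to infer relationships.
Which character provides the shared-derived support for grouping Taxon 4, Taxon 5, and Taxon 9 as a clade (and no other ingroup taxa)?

Character polarity is set by the outgroup: the derived state is whichever differs from the outgroup's state, so for I, III the derived state is '0', and for the remaining characters it is '1'.
I (derived state '0') is shared by all ingroup taxa — unites the whole ingroup.
Only Taxon 3, Taxon 4, Taxon 5, and Taxon 9 show the derived state '1' for II, supporting them as a clade.
Only Taxon 4, Taxon 5, and Taxon 9 show the derived state '0' for III, supporting them as a clade.
Only Taxon 4 and Taxon 5 show the derived state '1' for IV, supporting them as a clade.
Most parsimonious ingroup topology: (((Taxon 9,(Taxon 4,Taxon 5)),Taxon 3),Taxon 7).
The clade {Taxon 4, Taxon 5, Taxon 9} is supported by III: its derived state '0' occurs in exactly those taxa and in no other taxon (including the outgroup).

III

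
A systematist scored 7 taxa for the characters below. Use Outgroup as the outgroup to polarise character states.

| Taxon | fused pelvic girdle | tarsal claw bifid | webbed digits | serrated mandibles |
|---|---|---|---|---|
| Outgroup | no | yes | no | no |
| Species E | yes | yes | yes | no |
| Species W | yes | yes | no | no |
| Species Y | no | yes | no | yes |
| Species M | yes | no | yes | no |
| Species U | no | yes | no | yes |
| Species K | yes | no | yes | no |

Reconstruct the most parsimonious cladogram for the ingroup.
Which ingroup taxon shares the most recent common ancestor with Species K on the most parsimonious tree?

Character polarity is set by the outgroup: the derived state is whichever differs from the outgroup's state, so for tarsal claw bifid the derived state is 'no', and for the remaining characters it is 'yes'.
fused pelvic girdle (derived state 'yes') is shared by Species E, Species K, Species M, and Species W — a synapomorphy uniting that clade.
Only Species K and Species M show the derived state 'no' for tarsal claw bifid, supporting them as a clade.
webbed digits: derived state 'yes' in Species E, Species K, and Species M only — synapomorphy for {Species E, Species K, Species M}.
Only Species U and Species Y show the derived state 'yes' for serrated mandibles, supporting them as a clade.
Most parsimonious ingroup topology: (((Species E,(Species M,Species K)),Species W),(Species Y,Species U)).
Species K and Species M form a cherry on this tree, so they are sister taxa.

Species M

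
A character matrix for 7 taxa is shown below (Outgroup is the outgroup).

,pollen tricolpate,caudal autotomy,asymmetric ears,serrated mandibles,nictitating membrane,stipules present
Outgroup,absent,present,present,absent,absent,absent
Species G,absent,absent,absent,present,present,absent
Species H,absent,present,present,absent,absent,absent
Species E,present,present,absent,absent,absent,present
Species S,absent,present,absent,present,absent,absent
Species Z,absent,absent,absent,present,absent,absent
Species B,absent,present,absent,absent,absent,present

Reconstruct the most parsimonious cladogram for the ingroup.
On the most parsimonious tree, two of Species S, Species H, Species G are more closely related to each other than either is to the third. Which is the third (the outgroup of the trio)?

Character polarity is set by the outgroup: the derived state is whichever differs from the outgroup's state, so for caudal autotomy, asymmetric ears the derived state is 'absent', and for the remaining characters it is 'present'.
pollen tricolpate (derived state 'present') is unique to Species E (autapomorphy; uninformative for grouping).
caudal autotomy (derived state 'absent') is shared by Species G and Species Z — a synapomorphy uniting that clade.
Only Species B, Species E, Species G, Species S, and Species Z show the derived state 'absent' for asymmetric ears, supporting them as a clade.
serrated mandibles (derived state 'present') is shared by Species G, Species S, and Species Z — a synapomorphy uniting that clade.
nictitating membrane (derived state 'present') is unique to Species G (autapomorphy; uninformative for grouping).
Only Species B and Species E show the derived state 'present' for stipules present, supporting them as a clade.
Most parsimonious ingroup topology: ((((Species G,Species Z),Species S),(Species B,Species E)),Species H).
Species S and Species G share a more recent common ancestor with each other than either does with Species H, so Species H is the least closely related of the three.

Species H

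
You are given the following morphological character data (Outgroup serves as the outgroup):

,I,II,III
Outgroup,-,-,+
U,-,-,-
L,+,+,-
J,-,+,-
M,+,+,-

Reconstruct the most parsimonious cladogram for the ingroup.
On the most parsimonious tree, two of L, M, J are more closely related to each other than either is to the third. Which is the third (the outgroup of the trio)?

J

Character polarity is set by the outgroup: the derived state is whichever differs from the outgroup's state, so for III the derived state is '-', and for the remaining characters it is '+'.
Only L and M show the derived state '+' for I, supporting them as a clade.
II: derived state '+' in J, L, and M only — synapomorphy for {J, L, M}.
All ingroup taxa share the derived state '-' for III; it defines the ingroup but does not resolve relationships within it.
Most parsimonious ingroup topology: (U,((L,M),J)).
M and L share a more recent common ancestor with each other than either does with J, so J is the least closely related of the three.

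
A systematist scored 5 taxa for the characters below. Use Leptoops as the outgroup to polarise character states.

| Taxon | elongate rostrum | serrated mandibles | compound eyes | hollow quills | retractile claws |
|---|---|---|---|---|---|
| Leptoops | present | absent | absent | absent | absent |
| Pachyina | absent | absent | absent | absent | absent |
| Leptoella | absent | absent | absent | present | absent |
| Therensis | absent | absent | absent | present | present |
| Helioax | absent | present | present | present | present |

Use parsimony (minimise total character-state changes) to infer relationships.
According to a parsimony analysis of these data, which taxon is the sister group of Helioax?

Character polarity is set by the outgroup: the derived state is whichever differs from the outgroup's state, so for elongate rostrum the derived state is 'absent', and for the remaining characters it is 'present'.
All ingroup taxa share the derived state 'absent' for elongate rostrum; it defines the ingroup but does not resolve relationships within it.
serrated mandibles: derived state 'present' in Helioax only — an autapomorphy, so it tells us nothing about relationships among taxa.
compound eyes: derived state 'present' in Helioax only — an autapomorphy, so it tells us nothing about relationships among taxa.
hollow quills (derived state 'present') is shared by Helioax, Leptoella, and Therensis — a synapomorphy uniting that clade.
retractile claws (derived state 'present') is shared by Helioax and Therensis — a synapomorphy uniting that clade.
Most parsimonious ingroup topology: (Pachyina,(Leptoella,(Therensis,Helioax))).
Helioax and Therensis form a cherry on this tree, so they are sister taxa.

Therensis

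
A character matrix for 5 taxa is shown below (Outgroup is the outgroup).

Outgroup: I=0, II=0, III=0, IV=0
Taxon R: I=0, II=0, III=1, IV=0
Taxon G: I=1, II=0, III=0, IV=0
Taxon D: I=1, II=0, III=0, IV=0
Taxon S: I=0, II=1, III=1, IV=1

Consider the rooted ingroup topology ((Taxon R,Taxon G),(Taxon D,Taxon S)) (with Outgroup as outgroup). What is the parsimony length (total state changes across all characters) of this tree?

Map each character onto ((Taxon R,Taxon G),(Taxon D,Taxon S)) (rooted by Outgroup) and count the minimum state changes it requires (Fitch parsimony):
I: 2; II: 1; III: 2; IV: 1.
Total tree length = 6.

6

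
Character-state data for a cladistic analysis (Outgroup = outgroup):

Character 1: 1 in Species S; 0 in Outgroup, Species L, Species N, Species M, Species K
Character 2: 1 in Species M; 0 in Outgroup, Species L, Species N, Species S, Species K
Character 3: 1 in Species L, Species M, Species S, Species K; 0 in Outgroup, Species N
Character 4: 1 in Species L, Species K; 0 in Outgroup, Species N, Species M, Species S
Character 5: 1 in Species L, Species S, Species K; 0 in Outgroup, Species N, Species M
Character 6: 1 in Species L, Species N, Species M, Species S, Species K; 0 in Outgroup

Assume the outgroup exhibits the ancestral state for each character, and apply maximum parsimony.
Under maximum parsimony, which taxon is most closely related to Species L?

The outgroup has state '0' for every character, so '1' is the derived state throughout.
Character 1 (derived state '1') is unique to Species S (autapomorphy; uninformative for grouping).
Character 2: derived state '1' in Species M only — an autapomorphy, so it tells us nothing about relationships among taxa.
Only Species K, Species L, Species M, and Species S show the derived state '1' for Character 3, supporting them as a clade.
Character 4 (derived state '1') is shared by Species K and Species L — a synapomorphy uniting that clade.
Character 5: derived state '1' in Species K, Species L, and Species S only — synapomorphy for {Species K, Species L, Species S}.
All ingroup taxa share the derived state '1' for Character 6; it defines the ingroup but does not resolve relationships within it.
Most parsimonious ingroup topology: ((((Species L,Species K),Species S),Species M),Species N).
Species L and Species K form a cherry on this tree, so they are sister taxa.

Species K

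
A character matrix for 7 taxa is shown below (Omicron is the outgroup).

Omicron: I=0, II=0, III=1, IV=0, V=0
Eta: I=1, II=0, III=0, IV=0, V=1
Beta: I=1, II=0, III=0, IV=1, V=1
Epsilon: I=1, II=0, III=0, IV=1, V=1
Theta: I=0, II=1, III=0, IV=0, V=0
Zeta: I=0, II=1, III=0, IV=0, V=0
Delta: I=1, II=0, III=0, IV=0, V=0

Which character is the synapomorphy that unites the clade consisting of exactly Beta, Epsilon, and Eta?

Character polarity is set by the outgroup: the derived state is whichever differs from the outgroup's state, so for III the derived state is '0', and for the remaining characters it is '1'.
I: derived state '1' in Beta, Delta, Epsilon, and Eta only — synapomorphy for {Beta, Delta, Epsilon, Eta}.
II (derived state '1') is shared by Theta and Zeta — a synapomorphy uniting that clade.
III (derived state '0') is shared by all ingroup taxa — unites the whole ingroup.
Only Beta and Epsilon show the derived state '1' for IV, supporting them as a clade.
V: derived state '1' in Beta, Epsilon, and Eta only — synapomorphy for {Beta, Epsilon, Eta}.
Most parsimonious ingroup topology: (((Eta,(Beta,Epsilon)),Delta),(Theta,Zeta)).
The clade {Beta, Epsilon, Eta} is supported by V: its derived state '1' occurs in exactly those taxa and in no other taxon (including the outgroup).

V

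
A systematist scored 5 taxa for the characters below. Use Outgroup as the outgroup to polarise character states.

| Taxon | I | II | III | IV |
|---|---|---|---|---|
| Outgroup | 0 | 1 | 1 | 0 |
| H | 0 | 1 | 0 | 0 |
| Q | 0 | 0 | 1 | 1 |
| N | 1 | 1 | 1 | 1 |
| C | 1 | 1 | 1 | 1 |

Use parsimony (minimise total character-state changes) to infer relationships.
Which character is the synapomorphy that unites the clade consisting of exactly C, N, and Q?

Character polarity is set by the outgroup: the derived state is whichever differs from the outgroup's state, so for II, III the derived state is '0', and for the remaining characters it is '1'.
I (derived state '1') is shared by C and N — a synapomorphy uniting that clade.
II (derived state '0') is unique to Q (autapomorphy; uninformative for grouping).
III (derived state '0') is unique to H (autapomorphy; uninformative for grouping).
IV: derived state '1' in C, N, and Q only — synapomorphy for {C, N, Q}.
Most parsimonious ingroup topology: (H,(Q,(N,C))).
The clade {C, N, Q} is supported by IV: its derived state '1' occurs in exactly those taxa and in no other taxon (including the outgroup).

IV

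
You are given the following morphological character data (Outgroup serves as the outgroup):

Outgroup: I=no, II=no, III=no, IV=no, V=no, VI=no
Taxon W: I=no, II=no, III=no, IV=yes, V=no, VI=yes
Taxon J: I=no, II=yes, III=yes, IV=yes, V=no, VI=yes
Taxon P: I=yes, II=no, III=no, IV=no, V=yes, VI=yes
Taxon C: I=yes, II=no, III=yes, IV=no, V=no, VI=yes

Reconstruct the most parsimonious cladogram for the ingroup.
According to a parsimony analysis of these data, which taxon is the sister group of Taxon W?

The outgroup has state 'no' for every character, so 'yes' is the derived state throughout.
I: derived state 'yes' in Taxon C and Taxon P only — synapomorphy for {Taxon C, Taxon P}.
II: derived state 'yes' in Taxon J only — an autapomorphy, so it tells us nothing about relationships among taxa.
III (state 'yes') occurs in Taxon C and Taxon J but conflicts with the nesting implied by the other characters — most parsimoniously interpreted as homoplasy.
IV: derived state 'yes' in Taxon J and Taxon W only — synapomorphy for {Taxon J, Taxon W}.
V: derived state 'yes' in Taxon P only — an autapomorphy, so it tells us nothing about relationships among taxa.
VI (derived state 'yes') is shared by all ingroup taxa — unites the whole ingroup.
Most parsimonious ingroup topology: ((Taxon W,Taxon J),(Taxon P,Taxon C)).
Taxon W and Taxon J form a cherry on this tree, so they are sister taxa.

Taxon J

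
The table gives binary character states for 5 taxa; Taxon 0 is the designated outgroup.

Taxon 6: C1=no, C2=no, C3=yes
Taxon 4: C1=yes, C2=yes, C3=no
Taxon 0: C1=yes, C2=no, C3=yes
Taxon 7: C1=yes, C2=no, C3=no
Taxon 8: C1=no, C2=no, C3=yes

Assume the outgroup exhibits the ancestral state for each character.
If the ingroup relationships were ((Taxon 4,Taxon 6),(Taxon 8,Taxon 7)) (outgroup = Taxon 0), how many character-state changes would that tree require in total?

5

Map each character onto ((Taxon 4,Taxon 6),(Taxon 8,Taxon 7)) (rooted by Taxon 0) and count the minimum state changes it requires (Fitch parsimony):
C1: 2; C2: 1; C3: 2.
Total tree length = 5.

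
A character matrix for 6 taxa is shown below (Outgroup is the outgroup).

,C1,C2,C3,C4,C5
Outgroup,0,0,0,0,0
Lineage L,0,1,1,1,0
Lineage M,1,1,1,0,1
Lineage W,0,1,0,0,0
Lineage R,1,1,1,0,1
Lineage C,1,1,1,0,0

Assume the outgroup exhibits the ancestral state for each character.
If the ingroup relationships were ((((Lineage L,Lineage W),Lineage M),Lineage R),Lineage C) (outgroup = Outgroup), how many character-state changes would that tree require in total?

8

Map each character onto ((((Lineage L,Lineage W),Lineage M),Lineage R),Lineage C) (rooted by Outgroup) and count the minimum state changes it requires (Fitch parsimony):
C1: 2; C2: 1; C3: 2; C4: 1; C5: 2.
Total tree length = 8.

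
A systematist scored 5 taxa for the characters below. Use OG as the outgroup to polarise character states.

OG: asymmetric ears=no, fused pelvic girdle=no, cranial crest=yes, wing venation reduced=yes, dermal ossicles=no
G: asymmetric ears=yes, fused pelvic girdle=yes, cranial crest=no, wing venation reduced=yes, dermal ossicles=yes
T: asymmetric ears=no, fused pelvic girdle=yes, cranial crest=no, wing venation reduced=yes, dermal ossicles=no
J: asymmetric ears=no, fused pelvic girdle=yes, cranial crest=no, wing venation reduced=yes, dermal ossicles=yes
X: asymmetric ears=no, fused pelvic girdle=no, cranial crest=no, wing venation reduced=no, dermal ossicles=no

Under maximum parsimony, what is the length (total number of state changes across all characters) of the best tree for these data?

5

Character polarity is set by the outgroup: the derived state is whichever differs from the outgroup's state, so for cranial crest, wing venation reduced the derived state is 'no', and for the remaining characters it is 'yes'.
asymmetric ears: derived state 'yes' in G only — an autapomorphy, so it tells us nothing about relationships among taxa.
Only G, J, and T show the derived state 'yes' for fused pelvic girdle, supporting them as a clade.
cranial crest (derived state 'no') is shared by all ingroup taxa — unites the whole ingroup.
wing venation reduced: derived state 'no' in X only — an autapomorphy, so it tells us nothing about relationships among taxa.
dermal ossicles: derived state 'yes' in G and J only — synapomorphy for {G, J}.
Most parsimonious ingroup topology: (((G,J),T),X).
Changes per character on this tree: asymmetric ears: 1; fused pelvic girdle: 1; cranial crest: 1; wing venation reduced: 1; dermal ossicles: 1.
Total = 5.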